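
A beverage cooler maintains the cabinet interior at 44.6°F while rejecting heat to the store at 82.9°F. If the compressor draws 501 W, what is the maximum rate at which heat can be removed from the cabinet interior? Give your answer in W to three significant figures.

In absolute terms T_C = 280.15 K and T_H = 301.43 K, so ΔT = 21.28 K.
COP_Carnot = T_C/ΔT = 280.15/21.28 = 13.17.
Q̇_max = COP_Carnot × Ẇ = 13.17 × 501.0 W = 6596 W.

6600 W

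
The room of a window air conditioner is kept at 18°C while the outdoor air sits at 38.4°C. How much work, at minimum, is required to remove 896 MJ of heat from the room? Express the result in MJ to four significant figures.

In absolute terms T_C = 291.15 K and T_H = 311.55 K, so ΔT = 20.40 K.
The reversible limit is COP_R = T_C/ΔT = 14.27, so W_min = Q_C/COP = Q_C·ΔT/T_C.
W_min = 896.0 × 20.40/291.15 = 62.78 MJ.

62.78 MJ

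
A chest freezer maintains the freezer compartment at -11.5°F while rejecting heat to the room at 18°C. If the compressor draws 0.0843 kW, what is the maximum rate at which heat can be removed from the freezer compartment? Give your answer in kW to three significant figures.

In absolute terms T_C = 248.98 K and T_H = 291.15 K, so ΔT = 42.17 K.
COP_Carnot = T_C/ΔT = 248.98/42.17 = 5.905.
Q̇_max = COP_Carnot × Ẇ = 5.905 × 0.08430 kW = 0.4978 kW.

0.498 kW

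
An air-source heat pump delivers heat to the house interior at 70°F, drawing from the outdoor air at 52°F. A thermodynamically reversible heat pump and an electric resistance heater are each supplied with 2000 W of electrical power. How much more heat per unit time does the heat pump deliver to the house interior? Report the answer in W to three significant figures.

In absolute terms T_C = 284.26 K and T_H = 294.26 K, so ΔT = 10.00 K.
COP_Carnot = T_H/ΔT = 294.26/10.00 = 29.43.
The heat pump delivers Q̇_H = COP × Ẇ = 58850 W; the resistance heater delivers Ẇ = 2000 W.
Extra = (COP − 1)·Ẇ = 56850 W.

56900 W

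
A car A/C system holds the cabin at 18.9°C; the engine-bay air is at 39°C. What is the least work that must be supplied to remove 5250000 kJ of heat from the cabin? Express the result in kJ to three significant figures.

In absolute terms T_C = 292.05 K and T_H = 312.15 K, so ΔT = 20.10 K.
The reversible limit is COP_R = T_C/ΔT = 14.53, so W_min = Q_C/COP = Q_C·ΔT/T_C.
W_min = 5250000 × 20.10/292.05 = 361300 kJ.

361000 kJ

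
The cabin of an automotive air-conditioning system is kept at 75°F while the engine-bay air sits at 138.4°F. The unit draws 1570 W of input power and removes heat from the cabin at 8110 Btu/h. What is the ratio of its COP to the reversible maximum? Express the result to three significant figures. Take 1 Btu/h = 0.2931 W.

Converting, Q̇_C = 8110 Btu/h = 2377 W, so COP_actual = Q̇_C/Ẇ = 2377/1570 = 1.514.
In absolute terms T_C = 297.04 K and T_H = 332.26 K, so ΔT = 35.22 K.
COP_Carnot = T_C/ΔT = 297.04/35.22 = 8.433.
η_II = COP_actual/COP_Carnot = 1.514/8.433 = 0.1795.

0.180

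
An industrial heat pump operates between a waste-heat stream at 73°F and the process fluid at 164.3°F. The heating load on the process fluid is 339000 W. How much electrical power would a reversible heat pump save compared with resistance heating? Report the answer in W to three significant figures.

289000 W

In absolute terms T_C = 295.93 K and T_H = 346.65 K, so ΔT = 50.72 K.
COP_Carnot = T_H/ΔT = 346.65/50.72 = 6.834.
Resistance heating needs Ẇ_res = Q̇_H = 339000 W; the reversible heat pump needs only Ẇ_hp = Q̇_H/COP = 49600 W.
Saving = 339000 − 49600 = 289400 W.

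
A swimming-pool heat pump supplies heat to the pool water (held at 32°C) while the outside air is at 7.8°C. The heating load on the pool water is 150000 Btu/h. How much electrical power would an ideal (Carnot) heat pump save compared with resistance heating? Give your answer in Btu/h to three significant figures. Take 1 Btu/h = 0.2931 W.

138000 Btu/h

In absolute terms T_C = 280.95 K and T_H = 305.15 K, so ΔT = 24.20 K.
COP_Carnot = T_H/ΔT = 305.15/24.20 = 12.61.
Resistance heating needs Ẇ_res = Q̇_H = 150000 Btu/h; the reversible heat pump needs only Ẇ_hp = Q̇_H/COP = 11900 Btu/h.
Saving = 150000 − 11900 = 138100 Btu/h.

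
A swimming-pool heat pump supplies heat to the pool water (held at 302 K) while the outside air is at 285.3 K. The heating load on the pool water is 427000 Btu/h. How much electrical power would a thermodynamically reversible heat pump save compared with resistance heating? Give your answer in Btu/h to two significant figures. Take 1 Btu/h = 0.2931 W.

The reservoir spacing is ΔT = 302 − 285.3 = 16.70 K.
COP_Carnot = T_H/ΔT = 302.00/16.70 = 18.08.
Resistance heating needs Ẇ_res = Q̇_H = 427000 Btu/h; the reversible heat pump needs only Ẇ_hp = Q̇_H/COP = 23610 Btu/h.
Saving = 427000 − 23610 = 403400 Btu/h.

400000 Btu/h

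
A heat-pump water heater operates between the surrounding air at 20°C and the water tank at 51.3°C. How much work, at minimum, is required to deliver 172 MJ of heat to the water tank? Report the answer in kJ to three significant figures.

In absolute terms T_C = 293.15 K and T_H = 324.45 K, so ΔT = 31.30 K.
The reversible limit is COP_HP = T_H/ΔT = 10.37, so W_min = Q_H/COP = Q_H·ΔT/T_H.
W_min = 172.0 × 31.30/324.45 = 16.59 MJ = 16590 kJ.

16600 kJ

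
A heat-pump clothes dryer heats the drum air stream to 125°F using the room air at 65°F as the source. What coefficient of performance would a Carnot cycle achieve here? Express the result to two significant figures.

9.7

In absolute terms T_C = 291.48 K and T_H = 324.82 K, so ΔT = 33.33 K.
For a reversible cycle, COP_Carnot = T_H/ΔT = 324.82/33.33 = 9.745.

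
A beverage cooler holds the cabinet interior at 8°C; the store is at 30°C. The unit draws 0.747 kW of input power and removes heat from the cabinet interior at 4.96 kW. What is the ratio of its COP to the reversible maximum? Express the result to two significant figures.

COP_actual = Q̇_C/Ẇ = 4.960/0.7470 = 6.640.
In absolute terms T_C = 281.15 K and T_H = 303.15 K, so ΔT = 22.00 K.
COP_Carnot = T_C/ΔT = 281.15/22.00 = 12.78.
η_II = COP_actual/COP_Carnot = 6.640/12.78 = 0.5196.

0.52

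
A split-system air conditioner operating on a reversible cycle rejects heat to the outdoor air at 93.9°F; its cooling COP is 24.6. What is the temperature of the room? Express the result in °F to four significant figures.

72.28 °F

For a Carnot refrigerator COP_R = T_C/(T_H − T_C), so T_C = COP·T_H/(1 + COP).
With T_H = 307.54 K, T_C = 24.6 × 307.54/25.60 = 295.53 K.
Converting, 295.53 K = 72.28°F.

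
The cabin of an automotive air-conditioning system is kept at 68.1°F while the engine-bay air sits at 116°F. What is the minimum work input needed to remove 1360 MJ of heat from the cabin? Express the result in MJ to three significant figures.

123 MJ

In absolute terms T_C = 293.21 K and T_H = 319.82 K, so ΔT = 26.61 K.
The reversible limit is COP_R = T_C/ΔT = 11.02, so W_min = Q_C/COP = Q_C·ΔT/T_C.
W_min = 1360 × 26.61/293.21 = 123.4 MJ.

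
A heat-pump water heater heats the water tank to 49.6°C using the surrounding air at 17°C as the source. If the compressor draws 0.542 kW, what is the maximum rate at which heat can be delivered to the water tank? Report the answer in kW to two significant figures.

In absolute terms T_C = 290.15 K and T_H = 322.75 K, so ΔT = 32.60 K.
COP_Carnot = T_H/ΔT = 322.75/32.60 = 9.900.
Q̇_max = COP_Carnot × Ẇ = 9.900 × 0.5420 kW = 5.366 kW.

5.4 kW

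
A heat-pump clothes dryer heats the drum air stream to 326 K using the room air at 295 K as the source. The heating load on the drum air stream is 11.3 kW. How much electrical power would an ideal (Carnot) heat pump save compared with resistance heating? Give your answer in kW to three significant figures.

The reservoir spacing is ΔT = 326 − 295 = 31.00 K.
COP_Carnot = T_H/ΔT = 326.00/31.00 = 10.52.
Resistance heating needs Ẇ_res = Q̇_H = 11.30 kW; the reversible heat pump needs only Ẇ_hp = Q̇_H/COP = 1.075 kW.
Saving = 11.30 − 1.075 = 10.23 kW.

10.2 kW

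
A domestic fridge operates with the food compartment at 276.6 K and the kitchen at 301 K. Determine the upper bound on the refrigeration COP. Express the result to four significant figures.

The reservoir spacing is ΔT = 301 − 276.6 = 24.40 K.
For a reversible cycle, COP_Carnot = T_C/ΔT = 276.60/24.40 = 11.34.

11.34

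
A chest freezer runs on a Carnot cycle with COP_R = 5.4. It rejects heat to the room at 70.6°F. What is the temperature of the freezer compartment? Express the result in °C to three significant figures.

For a Carnot refrigerator COP_R = T_C/(T_H − T_C), so T_C = COP·T_H/(1 + COP).
With T_H = 294.59 K, T_C = 5.4 × 294.59/6.400 = 248.56 K.
Converting, 248.56 K = -24.59°C.

-24.6 °C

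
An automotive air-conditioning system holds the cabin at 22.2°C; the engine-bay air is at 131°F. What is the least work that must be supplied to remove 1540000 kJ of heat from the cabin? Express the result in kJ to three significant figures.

171000 kJ

In absolute terms T_C = 295.35 K and T_H = 328.15 K, so ΔT = 32.80 K.
The reversible limit is COP_R = T_C/ΔT = 9.005, so W_min = Q_C/COP = Q_C·ΔT/T_C.
W_min = 1540000 × 32.80/295.35 = 171000 kJ.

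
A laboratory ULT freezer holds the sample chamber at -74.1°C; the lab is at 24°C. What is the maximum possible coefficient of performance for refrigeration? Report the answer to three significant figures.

In absolute terms T_C = 199.05 K and T_H = 297.15 K, so ΔT = 98.10 K.
For a reversible cycle, COP_Carnot = T_C/ΔT = 199.05/98.10 = 2.029.

2.03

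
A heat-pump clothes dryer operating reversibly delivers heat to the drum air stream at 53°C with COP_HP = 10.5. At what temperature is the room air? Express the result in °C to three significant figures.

COP_HP = T_H/(T_H − T_C) gives T_H − T_C = T_H/COP.
With T_H = 326.15 K, T_C = 326.15 × (1 − 1/10.5) = 295.09 K.
Converting, 295.09 K = 21.94°C.

21.9 °C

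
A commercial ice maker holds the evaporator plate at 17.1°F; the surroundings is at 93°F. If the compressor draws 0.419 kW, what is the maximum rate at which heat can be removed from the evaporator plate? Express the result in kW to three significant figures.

In absolute terms T_C = 264.87 K and T_H = 307.04 K, so ΔT = 42.17 K.
COP_Carnot = T_C/ΔT = 264.87/42.17 = 6.282.
Q̇_max = COP_Carnot × Ẇ = 6.282 × 0.4190 kW = 2.632 kW.

2.63 kW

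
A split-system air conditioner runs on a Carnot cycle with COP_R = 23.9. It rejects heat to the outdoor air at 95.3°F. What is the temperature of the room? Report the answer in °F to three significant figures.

73.0 °F

For a Carnot refrigerator COP_R = T_C/(T_H − T_C), so T_C = COP·T_H/(1 + COP).
With T_H = 308.32 K, T_C = 23.9 × 308.32/24.90 = 295.93 K.
Converting, 295.93 K = 73.01°F.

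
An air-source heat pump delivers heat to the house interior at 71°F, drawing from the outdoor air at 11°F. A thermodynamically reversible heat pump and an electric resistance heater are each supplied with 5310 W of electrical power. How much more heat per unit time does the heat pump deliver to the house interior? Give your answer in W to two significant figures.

In absolute terms T_C = 261.48 K and T_H = 294.82 K, so ΔT = 33.33 K.
COP_Carnot = T_H/ΔT = 294.82/33.33 = 8.845.
The heat pump delivers Q̇_H = COP × Ẇ = 46960 W; the resistance heater delivers Ẇ = 5310 W.
Extra = (COP − 1)·Ẇ = 41650 W.

42000 W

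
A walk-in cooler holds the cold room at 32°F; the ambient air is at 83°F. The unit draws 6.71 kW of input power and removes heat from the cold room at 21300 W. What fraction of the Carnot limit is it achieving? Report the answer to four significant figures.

Converting, Q̇_C = 21300 W = 21.30 kW, so COP_actual = Q̇_C/Ẇ = 21.30/6.710 = 3.174.
In absolute terms T_C = 273.15 K and T_H = 301.48 K, so ΔT = 28.33 K.
COP_Carnot = T_C/ΔT = 273.15/28.33 = 9.641.
η_II = COP_actual/COP_Carnot = 3.174/9.641 = 0.3293.

0.3293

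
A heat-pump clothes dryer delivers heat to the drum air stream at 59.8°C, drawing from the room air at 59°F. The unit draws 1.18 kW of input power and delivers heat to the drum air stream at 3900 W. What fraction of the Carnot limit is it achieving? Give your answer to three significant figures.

Converting, Q̇_H = 3900 W = 3.900 kW, so COP_actual = Q̇_H/Ẇ = 3.900/1.180 = 3.305.
In absolute terms T_C = 288.15 K and T_H = 332.95 K, so ΔT = 44.80 K.
COP_Carnot = T_H/ΔT = 332.95/44.80 = 7.432.
η_II = COP_actual/COP_Carnot = 3.305/7.432 = 0.4447.

0.445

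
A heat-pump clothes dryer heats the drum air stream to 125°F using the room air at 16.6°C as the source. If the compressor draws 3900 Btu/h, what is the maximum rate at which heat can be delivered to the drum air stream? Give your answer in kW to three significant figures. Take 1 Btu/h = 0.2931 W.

In absolute terms T_C = 289.75 K and T_H = 324.82 K, so ΔT = 35.07 K.
COP_Carnot = T_H/ΔT = 324.82/35.07 = 9.263.
Q̇_max = COP_Carnot × Ẇ = 9.263 × 3900 Btu/h = 36130 Btu/h = 10.59 kW.

10.6 kW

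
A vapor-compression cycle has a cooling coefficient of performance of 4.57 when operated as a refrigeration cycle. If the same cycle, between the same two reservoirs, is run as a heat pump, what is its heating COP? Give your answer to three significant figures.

The first law on one cycle gives Q_H = Q_C + W, so Q_H/W = Q_C/W + 1.
COP_HP = COP_R + 1 = 4.57 + 1 = 5.57.

5.57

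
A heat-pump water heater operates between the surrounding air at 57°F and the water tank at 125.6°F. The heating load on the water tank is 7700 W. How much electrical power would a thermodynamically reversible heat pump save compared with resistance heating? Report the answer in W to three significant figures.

6800 W

In absolute terms T_C = 287.04 K and T_H = 325.15 K, so ΔT = 38.11 K.
COP_Carnot = T_H/ΔT = 325.15/38.11 = 8.532.
Resistance heating needs Ẇ_res = Q̇_H = 7700 W; the reversible heat pump needs only Ẇ_hp = Q̇_H/COP = 902.5 W.
Saving = 7700 − 902.5 = 6797 W.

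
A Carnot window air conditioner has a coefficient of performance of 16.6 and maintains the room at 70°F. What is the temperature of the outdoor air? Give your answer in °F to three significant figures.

102 °F

COP_R = T_C/(T_H − T_C) gives T_H − T_C = T_C/COP.
With T_C = 294.26 K, T_H = 294.26 × (1 + 1/16.6) = 311.99 K.
Converting, 311.99 K = 101.91°F.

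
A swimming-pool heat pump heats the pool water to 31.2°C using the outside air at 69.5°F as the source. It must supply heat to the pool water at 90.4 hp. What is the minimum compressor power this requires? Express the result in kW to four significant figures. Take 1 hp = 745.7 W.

In absolute terms T_C = 293.98 K and T_H = 304.35 K, so ΔT = 10.37 K.
COP_Carnot = T_H/ΔT = 304.35/10.37 = 29.36.
Ẇ_min = Q̇/COP_Carnot = 90.40/29.36 = 3.079 hp = 2.296 kW.

2.296 kW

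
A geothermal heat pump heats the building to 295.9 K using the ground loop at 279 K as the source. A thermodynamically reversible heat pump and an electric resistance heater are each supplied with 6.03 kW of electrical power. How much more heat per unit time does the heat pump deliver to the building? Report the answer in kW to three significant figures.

99.5 kW

The reservoir spacing is ΔT = 295.9 − 279 = 16.90 K.
COP_Carnot = T_H/ΔT = 295.90/16.90 = 17.51.
The heat pump delivers Q̇_H = COP × Ẇ = 105.6 kW; the resistance heater delivers Ẇ = 6.030 kW.
Extra = (COP − 1)·Ẇ = 99.55 kW.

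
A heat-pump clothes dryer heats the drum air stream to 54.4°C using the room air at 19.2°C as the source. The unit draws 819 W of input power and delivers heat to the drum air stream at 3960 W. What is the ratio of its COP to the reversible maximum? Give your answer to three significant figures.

0.520

COP_actual = Q̇_H/Ẇ = 3960/819.0 = 4.835.
In absolute terms T_C = 292.35 K and T_H = 327.55 K, so ΔT = 35.20 K.
COP_Carnot = T_H/ΔT = 327.55/35.20 = 9.305.
η_II = COP_actual/COP_Carnot = 4.835/9.305 = 0.5196.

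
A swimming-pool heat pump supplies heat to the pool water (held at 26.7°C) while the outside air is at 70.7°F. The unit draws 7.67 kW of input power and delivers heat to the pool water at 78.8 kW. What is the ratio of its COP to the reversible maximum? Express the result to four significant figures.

COP_actual = Q̇_H/Ẇ = 78.80/7.670 = 10.27.
In absolute terms T_C = 294.65 K and T_H = 299.85 K, so ΔT = 5.200 K.
COP_Carnot = T_H/ΔT = 299.85/5.200 = 57.66.
η_II = COP_actual/COP_Carnot = 10.27/57.66 = 0.1782.

0.1782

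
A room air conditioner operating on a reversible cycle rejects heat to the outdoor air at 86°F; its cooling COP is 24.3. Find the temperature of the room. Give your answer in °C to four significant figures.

For a Carnot refrigerator COP_R = T_C/(T_H − T_C), so T_C = COP·T_H/(1 + COP).
With T_H = 303.15 K, T_C = 24.3 × 303.15/25.30 = 291.17 K.
Converting, 291.17 K = 18.02°C.

18.02 °C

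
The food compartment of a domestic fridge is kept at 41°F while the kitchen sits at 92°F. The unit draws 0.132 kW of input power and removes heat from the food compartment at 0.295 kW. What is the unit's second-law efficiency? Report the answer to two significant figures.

0.23

COP_actual = Q̇_C/Ẇ = 0.2950/0.1320 = 2.235.
In absolute terms T_C = 278.15 K and T_H = 306.48 K, so ΔT = 28.33 K.
COP_Carnot = T_C/ΔT = 278.15/28.33 = 9.817.
η_II = COP_actual/COP_Carnot = 2.235/9.817 = 0.2276.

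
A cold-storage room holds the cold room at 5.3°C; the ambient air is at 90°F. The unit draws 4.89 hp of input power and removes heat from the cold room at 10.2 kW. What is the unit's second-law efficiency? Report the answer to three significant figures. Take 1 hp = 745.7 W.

Converting, Q̇_C = 10.20 kW = 13.68 hp, so COP_actual = Q̇_C/Ẇ = 13.68/4.890 = 2.797.
In absolute terms T_C = 278.45 K and T_H = 305.37 K, so ΔT = 26.92 K.
COP_Carnot = T_C/ΔT = 278.45/26.92 = 10.34.
η_II = COP_actual/COP_Carnot = 2.797/10.34 = 0.2705.

0.270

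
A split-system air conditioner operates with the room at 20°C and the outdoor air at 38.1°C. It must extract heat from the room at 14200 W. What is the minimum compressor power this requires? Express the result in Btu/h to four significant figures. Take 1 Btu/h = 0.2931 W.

In absolute terms T_C = 293.15 K and T_H = 311.25 K, so ΔT = 18.10 K.
COP_Carnot = T_C/ΔT = 293.15/18.10 = 16.20.
Ẇ_min = Q̇/COP_Carnot = 14200/16.20 = 876.8 W = 2991 Btu/h.

2991 Btu/h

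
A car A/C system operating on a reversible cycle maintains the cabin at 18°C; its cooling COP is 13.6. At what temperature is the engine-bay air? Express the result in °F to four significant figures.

COP_R = T_C/(T_H − T_C) gives T_H − T_C = T_C/COP.
With T_C = 291.15 K, T_H = 291.15 × (1 + 1/13.6) = 312.56 K.
Converting, 312.56 K = 102.93°F.

102.9 °F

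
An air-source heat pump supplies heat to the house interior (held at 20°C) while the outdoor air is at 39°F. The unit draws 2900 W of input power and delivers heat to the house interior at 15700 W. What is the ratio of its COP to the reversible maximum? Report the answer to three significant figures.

COP_actual = Q̇_H/Ẇ = 15700/2900 = 5.414.
In absolute terms T_C = 277.04 K and T_H = 293.15 K, so ΔT = 16.11 K.
COP_Carnot = T_H/ΔT = 293.15/16.11 = 18.20.
η_II = COP_actual/COP_Carnot = 5.414/18.20 = 0.2975.

0.298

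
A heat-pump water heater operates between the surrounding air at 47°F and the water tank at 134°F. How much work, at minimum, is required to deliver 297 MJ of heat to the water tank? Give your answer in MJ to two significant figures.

44 MJ

In absolute terms T_C = 281.48 K and T_H = 329.82 K, so ΔT = 48.33 K.
The reversible limit is COP_HP = T_H/ΔT = 6.824, so W_min = Q_H/COP = Q_H·ΔT/T_H.
W_min = 297.0 × 48.33/329.82 = 43.52 MJ.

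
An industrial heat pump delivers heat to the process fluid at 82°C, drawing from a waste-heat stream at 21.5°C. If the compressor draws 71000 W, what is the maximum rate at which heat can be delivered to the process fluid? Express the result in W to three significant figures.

In absolute terms T_C = 294.65 K and T_H = 355.15 K, so ΔT = 60.50 K.
COP_Carnot = T_H/ΔT = 355.15/60.50 = 5.870.
Q̇_max = COP_Carnot × Ẇ = 5.870 × 71000 W = 416800 W.

417000 W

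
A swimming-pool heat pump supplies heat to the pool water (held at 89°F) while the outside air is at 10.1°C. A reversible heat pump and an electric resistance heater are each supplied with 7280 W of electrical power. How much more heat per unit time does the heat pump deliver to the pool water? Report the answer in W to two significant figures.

In absolute terms T_C = 283.25 K and T_H = 304.82 K, so ΔT = 21.57 K.
COP_Carnot = T_H/ΔT = 304.82/21.57 = 14.13.
The heat pump delivers Q̇_H = COP × Ẇ = 102900 W; the resistance heater delivers Ẇ = 7280 W.
Extra = (COP − 1)·Ẇ = 95610 W.

96000 W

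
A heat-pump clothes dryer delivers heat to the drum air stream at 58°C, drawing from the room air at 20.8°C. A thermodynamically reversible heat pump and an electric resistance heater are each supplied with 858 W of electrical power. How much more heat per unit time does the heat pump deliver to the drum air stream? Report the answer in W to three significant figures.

6780 W

In absolute terms T_C = 293.95 K and T_H = 331.15 K, so ΔT = 37.20 K.
COP_Carnot = T_H/ΔT = 331.15/37.20 = 8.902.
The heat pump delivers Q̇_H = COP × Ẇ = 7638 W; the resistance heater delivers Ẇ = 858.0 W.
Extra = (COP − 1)·Ẇ = 6780 W.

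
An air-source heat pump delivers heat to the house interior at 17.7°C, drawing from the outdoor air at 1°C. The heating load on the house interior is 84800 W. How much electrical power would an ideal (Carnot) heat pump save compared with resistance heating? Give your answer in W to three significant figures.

79900 W

In absolute terms T_C = 274.15 K and T_H = 290.85 K, so ΔT = 16.70 K.
COP_Carnot = T_H/ΔT = 290.85/16.70 = 17.42.
Resistance heating needs Ẇ_res = Q̇_H = 84800 W; the reversible heat pump needs only Ẇ_hp = Q̇_H/COP = 4869 W.
Saving = 84800 − 4869 = 79930 W.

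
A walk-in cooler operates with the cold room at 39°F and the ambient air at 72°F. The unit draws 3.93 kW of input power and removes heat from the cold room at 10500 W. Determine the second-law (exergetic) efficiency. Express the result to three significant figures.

0.177

Converting, Q̇_C = 10500 W = 10.50 kW, so COP_actual = Q̇_C/Ẇ = 10.50/3.930 = 2.672.
In absolute terms T_C = 277.04 K and T_H = 295.37 K, so ΔT = 18.33 K.
COP_Carnot = T_C/ΔT = 277.04/18.33 = 15.11.
η_II = COP_actual/COP_Carnot = 2.672/15.11 = 0.1768.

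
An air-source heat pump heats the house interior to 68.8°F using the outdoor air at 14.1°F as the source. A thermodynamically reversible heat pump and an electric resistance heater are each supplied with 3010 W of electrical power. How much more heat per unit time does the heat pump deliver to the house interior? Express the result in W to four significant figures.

In absolute terms T_C = 263.21 K and T_H = 293.59 K, so ΔT = 30.39 K.
COP_Carnot = T_H/ΔT = 293.59/30.39 = 9.661.
The heat pump delivers Q̇_H = COP × Ẇ = 29080 W; the resistance heater delivers Ẇ = 3010 W.
Extra = (COP − 1)·Ẇ = 26070 W.

26070 W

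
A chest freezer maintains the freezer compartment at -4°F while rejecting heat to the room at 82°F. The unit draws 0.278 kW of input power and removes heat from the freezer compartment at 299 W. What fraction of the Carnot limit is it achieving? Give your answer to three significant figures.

0.203

Converting, Q̇_C = 299.0 W = 0.2990 kW, so COP_actual = Q̇_C/Ẇ = 0.2990/0.2780 = 1.076.
In absolute terms T_C = 253.15 K and T_H = 300.93 K, so ΔT = 47.78 K.
COP_Carnot = T_C/ΔT = 253.15/47.78 = 5.298.
η_II = COP_actual/COP_Carnot = 1.076/5.298 = 0.2030.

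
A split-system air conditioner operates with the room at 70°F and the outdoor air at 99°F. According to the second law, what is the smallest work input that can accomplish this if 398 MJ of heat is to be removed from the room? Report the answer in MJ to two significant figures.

22 MJ

In absolute terms T_C = 294.26 K and T_H = 310.37 K, so ΔT = 16.11 K.
The reversible limit is COP_R = T_C/ΔT = 18.26, so W_min = Q_C/COP = Q_C·ΔT/T_C.
W_min = 398.0 × 16.11/294.26 = 21.79 MJ.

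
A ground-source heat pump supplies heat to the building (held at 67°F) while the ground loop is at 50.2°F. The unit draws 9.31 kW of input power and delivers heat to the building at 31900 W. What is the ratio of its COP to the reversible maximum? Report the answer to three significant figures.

0.109

Converting, Q̇_H = 31900 W = 31.90 kW, so COP_actual = Q̇_H/Ẇ = 31.90/9.310 = 3.426.
In absolute terms T_C = 283.26 K and T_H = 292.59 K, so ΔT = 9.333 K.
COP_Carnot = T_H/ΔT = 292.59/9.333 = 31.35.
η_II = COP_actual/COP_Carnot = 3.426/31.35 = 0.1093.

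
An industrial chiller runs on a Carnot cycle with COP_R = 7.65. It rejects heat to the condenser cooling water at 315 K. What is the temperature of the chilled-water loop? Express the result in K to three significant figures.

279 K

For a Carnot refrigerator COP_R = T_C/(T_H − T_C), so T_C = COP·T_H/(1 + COP).
With T_H = 315.00 K, T_C = 7.65 × 315.00/8.650 = 278.58 K.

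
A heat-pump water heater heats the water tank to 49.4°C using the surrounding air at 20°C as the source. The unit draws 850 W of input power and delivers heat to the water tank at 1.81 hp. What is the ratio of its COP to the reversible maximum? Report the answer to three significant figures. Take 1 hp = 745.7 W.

Converting, Q̇_H = 1.810 hp = 1350 W, so COP_actual = Q̇_H/Ẇ = 1350/850.0 = 1.588.
In absolute terms T_C = 293.15 K and T_H = 322.55 K, so ΔT = 29.40 K.
COP_Carnot = T_H/ΔT = 322.55/29.40 = 10.97.
η_II = COP_actual/COP_Carnot = 1.588/10.97 = 0.1447.

0.145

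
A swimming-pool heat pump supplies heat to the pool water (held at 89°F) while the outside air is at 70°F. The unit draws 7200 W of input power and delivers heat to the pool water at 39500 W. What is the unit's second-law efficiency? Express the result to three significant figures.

0.190

COP_actual = Q̇_H/Ẇ = 39500/7200 = 5.486.
In absolute terms T_C = 294.26 K and T_H = 304.82 K, so ΔT = 10.56 K.
COP_Carnot = T_H/ΔT = 304.82/10.56 = 28.88.
η_II = COP_actual/COP_Carnot = 5.486/28.88 = 0.1900.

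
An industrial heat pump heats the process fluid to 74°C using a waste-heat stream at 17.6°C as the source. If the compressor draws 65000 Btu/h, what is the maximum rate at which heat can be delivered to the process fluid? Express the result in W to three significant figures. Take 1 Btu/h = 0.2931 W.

In absolute terms T_C = 290.75 K and T_H = 347.15 K, so ΔT = 56.40 K.
COP_Carnot = T_H/ΔT = 347.15/56.40 = 6.155.
Q̇_max = COP_Carnot × Ẇ = 6.155 × 65000 Btu/h = 400100 Btu/h = 117300 W.

117000 W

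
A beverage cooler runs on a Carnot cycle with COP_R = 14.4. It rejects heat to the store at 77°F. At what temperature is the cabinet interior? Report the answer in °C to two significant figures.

For a Carnot refrigerator COP_R = T_C/(T_H − T_C), so T_C = COP·T_H/(1 + COP).
With T_H = 298.15 K, T_C = 14.4 × 298.15/15.40 = 278.79 K.
Converting, 278.79 K = 5.64°C.

5.6 °C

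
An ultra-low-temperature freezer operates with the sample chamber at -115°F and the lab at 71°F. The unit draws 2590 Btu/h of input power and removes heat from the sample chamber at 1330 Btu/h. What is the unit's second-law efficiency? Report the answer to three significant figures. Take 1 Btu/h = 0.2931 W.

0.277

COP_actual = Q̇_C/Ẇ = 1330/2590 = 0.5135.
In absolute terms T_C = 191.48 K and T_H = 294.82 K, so ΔT = 103.3 K.
COP_Carnot = T_C/ΔT = 191.48/103.3 = 1.853.
η_II = COP_actual/COP_Carnot = 0.5135/1.853 = 0.2771.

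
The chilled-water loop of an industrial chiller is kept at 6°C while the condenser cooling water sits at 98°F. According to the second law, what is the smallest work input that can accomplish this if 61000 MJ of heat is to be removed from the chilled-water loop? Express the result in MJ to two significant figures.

6700 MJ

In absolute terms T_C = 279.15 K and T_H = 309.82 K, so ΔT = 30.67 K.
The reversible limit is COP_R = T_C/ΔT = 9.103, so W_min = Q_C/COP = Q_C·ΔT/T_C.
W_min = 61000 × 30.67/279.15 = 6701 MJ.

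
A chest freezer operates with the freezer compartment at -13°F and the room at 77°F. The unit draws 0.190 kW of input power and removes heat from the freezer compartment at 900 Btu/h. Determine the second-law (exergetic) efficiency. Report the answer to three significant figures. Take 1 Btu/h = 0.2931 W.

0.280

Converting, Q̇_C = 900.0 Btu/h = 0.2638 kW, so COP_actual = Q̇_C/Ẇ = 0.2638/0.1900 = 1.388.
In absolute terms T_C = 248.15 K and T_H = 298.15 K, so ΔT = 50.00 K.
COP_Carnot = T_C/ΔT = 248.15/50.00 = 4.963.
η_II = COP_actual/COP_Carnot = 1.388/4.963 = 0.2797.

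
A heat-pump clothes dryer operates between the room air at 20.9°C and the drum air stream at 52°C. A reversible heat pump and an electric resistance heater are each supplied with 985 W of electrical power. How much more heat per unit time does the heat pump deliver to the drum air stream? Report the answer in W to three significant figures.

9310 W

In absolute terms T_C = 294.05 K and T_H = 325.15 K, so ΔT = 31.10 K.
COP_Carnot = T_H/ΔT = 325.15/31.10 = 10.45.
The heat pump delivers Q̇_H = COP × Ẇ = 10300 W; the resistance heater delivers Ẇ = 985.0 W.
Extra = (COP − 1)·Ẇ = 9313 W.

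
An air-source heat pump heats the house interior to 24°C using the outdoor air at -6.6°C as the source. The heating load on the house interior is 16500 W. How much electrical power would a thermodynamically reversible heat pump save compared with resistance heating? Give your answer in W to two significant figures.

In absolute terms T_C = 266.55 K and T_H = 297.15 K, so ΔT = 30.60 K.
COP_Carnot = T_H/ΔT = 297.15/30.60 = 9.711.
Resistance heating needs Ẇ_res = Q̇_H = 16500 W; the reversible heat pump needs only Ẇ_hp = Q̇_H/COP = 1699 W.
Saving = 16500 − 1699 = 14800 W.

15000 W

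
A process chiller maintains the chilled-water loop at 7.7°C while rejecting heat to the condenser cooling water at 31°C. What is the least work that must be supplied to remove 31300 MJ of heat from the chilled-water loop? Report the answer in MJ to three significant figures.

2600 MJ

In absolute terms T_C = 280.85 K and T_H = 304.15 K, so ΔT = 23.30 K.
The reversible limit is COP_R = T_C/ΔT = 12.05, so W_min = Q_C/COP = Q_C·ΔT/T_C.
W_min = 31300 × 23.30/280.85 = 2597 MJ.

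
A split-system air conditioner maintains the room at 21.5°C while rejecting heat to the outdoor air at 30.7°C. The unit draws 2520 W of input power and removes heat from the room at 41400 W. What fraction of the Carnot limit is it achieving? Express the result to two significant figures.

COP_actual = Q̇_C/Ẇ = 41400/2520 = 16.43.
In absolute terms T_C = 294.65 K and T_H = 303.85 K, so ΔT = 9.200 K.
COP_Carnot = T_C/ΔT = 294.65/9.200 = 32.03.
η_II = COP_actual/COP_Carnot = 16.43/32.03 = 0.5130.

0.51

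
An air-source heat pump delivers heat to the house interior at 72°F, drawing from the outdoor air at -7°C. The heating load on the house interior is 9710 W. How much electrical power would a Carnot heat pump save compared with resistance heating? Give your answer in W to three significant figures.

8750 W

In absolute terms T_C = 266.15 K and T_H = 295.37 K, so ΔT = 29.22 K.
COP_Carnot = T_H/ΔT = 295.37/29.22 = 10.11.
Resistance heating needs Ẇ_res = Q̇_H = 9710 W; the reversible heat pump needs only Ẇ_hp = Q̇_H/COP = 960.6 W.
Saving = 9710 − 960.6 = 8749 W.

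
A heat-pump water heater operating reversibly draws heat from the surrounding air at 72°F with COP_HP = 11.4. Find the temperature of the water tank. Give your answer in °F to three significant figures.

COP_HP = T_H/(T_H − T_C) rearranges to T_H = COP·T_C/(COP − 1).
With T_C = 295.37 K, T_H = 11.4 × 295.37/10.40 = 323.77 K.
Converting, 323.77 K = 123.12°F.

123 °F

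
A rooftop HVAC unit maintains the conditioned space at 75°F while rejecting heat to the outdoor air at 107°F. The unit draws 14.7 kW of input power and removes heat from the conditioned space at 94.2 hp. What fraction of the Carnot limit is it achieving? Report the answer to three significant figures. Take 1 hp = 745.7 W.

Converting, Q̇_C = 94.20 hp = 70.24 kW, so COP_actual = Q̇_C/Ẇ = 70.24/14.70 = 4.779.
In absolute terms T_C = 297.04 K and T_H = 314.82 K, so ΔT = 17.78 K.
COP_Carnot = T_C/ΔT = 297.04/17.78 = 16.71.
η_II = COP_actual/COP_Carnot = 4.779/16.71 = 0.2860.

0.286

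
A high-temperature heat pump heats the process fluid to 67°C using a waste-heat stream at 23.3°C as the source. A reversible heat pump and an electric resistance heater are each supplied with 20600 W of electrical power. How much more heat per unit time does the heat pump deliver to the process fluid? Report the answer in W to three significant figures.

In absolute terms T_C = 296.45 K and T_H = 340.15 K, so ΔT = 43.70 K.
COP_Carnot = T_H/ΔT = 340.15/43.70 = 7.784.
The heat pump delivers Q̇_H = COP × Ẇ = 160300 W; the resistance heater delivers Ẇ = 20600 W.
Extra = (COP − 1)·Ẇ = 139700 W.

140000 W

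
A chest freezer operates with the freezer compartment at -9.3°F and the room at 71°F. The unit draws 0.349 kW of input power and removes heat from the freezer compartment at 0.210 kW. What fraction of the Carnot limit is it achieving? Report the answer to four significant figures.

0.1073

COP_actual = Q̇_C/Ẇ = 0.2100/0.3490 = 0.6017.
In absolute terms T_C = 250.21 K and T_H = 294.82 K, so ΔT = 44.61 K.
COP_Carnot = T_C/ΔT = 250.21/44.61 = 5.609.
η_II = COP_actual/COP_Carnot = 0.6017/5.609 = 0.1073.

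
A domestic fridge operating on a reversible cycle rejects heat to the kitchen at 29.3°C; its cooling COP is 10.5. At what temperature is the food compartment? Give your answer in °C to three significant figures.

For a Carnot refrigerator COP_R = T_C/(T_H − T_C), so T_C = COP·T_H/(1 + COP).
With T_H = 302.45 K, T_C = 10.5 × 302.45/11.50 = 276.15 K.
Converting, 276.15 K = 3.00°C.

3.00 °C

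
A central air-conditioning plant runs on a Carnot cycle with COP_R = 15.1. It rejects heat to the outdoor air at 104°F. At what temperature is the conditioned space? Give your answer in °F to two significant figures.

For a Carnot refrigerator COP_R = T_C/(T_H − T_C), so T_C = COP·T_H/(1 + COP).
With T_H = 313.15 K, T_C = 15.1 × 313.15/16.10 = 293.70 K.
Converting, 293.70 K = 68.99°F.

69 °F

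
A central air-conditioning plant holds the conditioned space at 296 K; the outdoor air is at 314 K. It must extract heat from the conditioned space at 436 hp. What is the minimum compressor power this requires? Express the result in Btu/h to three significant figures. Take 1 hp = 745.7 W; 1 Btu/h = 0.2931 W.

The reservoir spacing is ΔT = 314 − 296 = 18.00 K.
COP_Carnot = T_C/ΔT = 296.00/18.00 = 16.44.
Ẇ_min = Q̇/COP_Carnot = 436.0/16.44 = 26.51 hp = 67460 Btu/h.

67500 Btu/h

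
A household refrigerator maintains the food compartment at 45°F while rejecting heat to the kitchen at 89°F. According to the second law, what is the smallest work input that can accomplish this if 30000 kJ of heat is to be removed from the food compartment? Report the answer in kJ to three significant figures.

In absolute terms T_C = 280.37 K and T_H = 304.82 K, so ΔT = 24.44 K.
The reversible limit is COP_R = T_C/ΔT = 11.47, so W_min = Q_C/COP = Q_C·ΔT/T_C.
W_min = 30000 × 24.44/280.37 = 2616 kJ.

2620 kJ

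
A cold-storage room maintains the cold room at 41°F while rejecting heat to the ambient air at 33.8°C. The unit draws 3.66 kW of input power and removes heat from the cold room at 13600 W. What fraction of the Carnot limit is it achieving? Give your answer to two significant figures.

0.38

Converting, Q̇_C = 13600 W = 13.60 kW, so COP_actual = Q̇_C/Ẇ = 13.60/3.660 = 3.716.
In absolute terms T_C = 278.15 K and T_H = 306.95 K, so ΔT = 28.80 K.
COP_Carnot = T_C/ΔT = 278.15/28.80 = 9.658.
η_II = COP_actual/COP_Carnot = 3.716/9.658 = 0.3847.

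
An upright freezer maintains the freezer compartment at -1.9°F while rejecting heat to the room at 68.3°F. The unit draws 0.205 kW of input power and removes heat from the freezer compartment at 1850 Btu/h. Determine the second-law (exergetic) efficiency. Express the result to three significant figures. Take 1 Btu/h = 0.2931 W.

Converting, Q̇_C = 1850 Btu/h = 0.5422 kW, so COP_actual = Q̇_C/Ẇ = 0.5422/0.2050 = 2.645.
In absolute terms T_C = 254.32 K and T_H = 293.32 K, so ΔT = 39.00 K.
COP_Carnot = T_C/ΔT = 254.32/39.00 = 6.521.
η_II = COP_actual/COP_Carnot = 2.645/6.521 = 0.4056.

0.406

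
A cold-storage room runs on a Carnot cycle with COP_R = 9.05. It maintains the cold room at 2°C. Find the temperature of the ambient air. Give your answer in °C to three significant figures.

32.4 °C

COP_R = T_C/(T_H − T_C) gives T_H − T_C = T_C/COP.
With T_C = 275.15 K, T_H = 275.15 × (1 + 1/9.05) = 305.55 K.
Converting, 305.55 K = 32.40°C.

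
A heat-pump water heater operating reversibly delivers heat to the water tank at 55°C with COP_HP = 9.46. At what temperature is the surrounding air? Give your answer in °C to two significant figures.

COP_HP = T_H/(T_H − T_C) gives T_H − T_C = T_H/COP.
With T_H = 328.15 K, T_C = 328.15 × (1 − 1/9.46) = 293.46 K.
Converting, 293.46 K = 20.31°C.

20 °C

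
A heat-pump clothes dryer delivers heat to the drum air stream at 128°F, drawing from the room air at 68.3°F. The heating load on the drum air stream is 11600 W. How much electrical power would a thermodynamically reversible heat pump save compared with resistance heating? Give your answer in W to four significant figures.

10420 W

In absolute terms T_C = 293.32 K and T_H = 326.48 K, so ΔT = 33.17 K.
COP_Carnot = T_H/ΔT = 326.48/33.17 = 9.844.
Resistance heating needs Ẇ_res = Q̇_H = 11600 W; the reversible heat pump needs only Ẇ_hp = Q̇_H/COP = 1178 W.
Saving = 11600 − 1178 = 10420 W.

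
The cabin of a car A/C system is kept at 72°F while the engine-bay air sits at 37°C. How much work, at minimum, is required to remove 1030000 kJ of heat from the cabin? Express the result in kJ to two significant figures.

52000 kJ

In absolute terms T_C = 295.37 K and T_H = 310.15 K, so ΔT = 14.78 K.
The reversible limit is COP_R = T_C/ΔT = 19.99, so W_min = Q_C/COP = Q_C·ΔT/T_C.
W_min = 1030000 × 14.78/295.37 = 51530 kJ.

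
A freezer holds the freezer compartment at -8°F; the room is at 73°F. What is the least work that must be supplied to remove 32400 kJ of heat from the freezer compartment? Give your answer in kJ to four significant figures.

5810 kJ

In absolute terms T_C = 250.93 K and T_H = 295.93 K, so ΔT = 45.00 K.
The reversible limit is COP_R = T_C/ΔT = 5.576, so W_min = Q_C/COP = Q_C·ΔT/T_C.
W_min = 32400 × 45.00/250.93 = 5810 kJ.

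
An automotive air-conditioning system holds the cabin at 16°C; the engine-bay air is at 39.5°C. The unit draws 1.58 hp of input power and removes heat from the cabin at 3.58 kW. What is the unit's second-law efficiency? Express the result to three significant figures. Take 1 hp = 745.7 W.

Converting, Q̇_C = 3.580 kW = 4.801 hp, so COP_actual = Q̇_C/Ẇ = 4.801/1.580 = 3.039.
In absolute terms T_C = 289.15 K and T_H = 312.65 K, so ΔT = 23.50 K.
COP_Carnot = T_C/ΔT = 289.15/23.50 = 12.30.
η_II = COP_actual/COP_Carnot = 3.039/12.30 = 0.2469.

0.247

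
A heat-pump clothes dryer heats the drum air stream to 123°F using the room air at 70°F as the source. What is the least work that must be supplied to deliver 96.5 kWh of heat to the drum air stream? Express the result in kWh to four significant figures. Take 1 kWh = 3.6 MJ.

8.778 kWh

In absolute terms T_C = 294.26 K and T_H = 323.71 K, so ΔT = 29.44 K.
The reversible limit is COP_HP = T_H/ΔT = 10.99, so W_min = Q_H/COP = Q_H·ΔT/T_H.
W_min = 96.50 × 29.44/323.71 = 8.778 kWh.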